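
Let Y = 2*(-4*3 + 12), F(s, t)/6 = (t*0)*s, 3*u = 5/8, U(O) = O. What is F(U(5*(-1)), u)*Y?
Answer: 0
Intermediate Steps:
u = 5/24 (u = (5/8)/3 = (5*(⅛))/3 = (⅓)*(5/8) = 5/24 ≈ 0.20833)
F(s, t) = 0 (F(s, t) = 6*((t*0)*s) = 6*(0*s) = 6*0 = 0)
Y = 0 (Y = 2*(-12 + 12) = 2*0 = 0)
F(U(5*(-1)), u)*Y = 0*0 = 0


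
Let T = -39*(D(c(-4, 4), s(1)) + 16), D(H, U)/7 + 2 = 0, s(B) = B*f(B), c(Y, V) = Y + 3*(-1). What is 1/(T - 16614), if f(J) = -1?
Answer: -1/16692 ≈ -5.9909e-5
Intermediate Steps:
c(Y, V) = -3 + Y (c(Y, V) = Y - 3 = -3 + Y)
s(B) = -B (s(B) = B*(-1) = -B)
D(H, U) = -14 (D(H, U) = -14 + 7*0 = -14 + 0 = -14)
T = -78 (T = -39*(-14 + 16) = -39*2 = -78)
1/(T - 16614) = 1/(-78 - 16614) = 1/(-16692) = -1/16692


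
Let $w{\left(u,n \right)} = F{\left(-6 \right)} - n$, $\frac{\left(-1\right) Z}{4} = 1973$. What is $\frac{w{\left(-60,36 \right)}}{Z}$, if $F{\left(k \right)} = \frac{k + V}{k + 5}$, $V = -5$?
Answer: $\frac{25}{7892} \approx 0.0031678$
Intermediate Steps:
$Z = -7892$ ($Z = \left(-4\right) 1973 = -7892$)
$F{\left(k \right)} = \frac{-5 + k}{5 + k}$ ($F{\left(k \right)} = \frac{k - 5}{k + 5} = \frac{-5 + k}{5 + k}$)
$w{\left(u,n \right)} = 11 - n$ ($w{\left(u,n \right)} = \frac{-5 - 6}{5 - 6} - n = \frac{1}{-1} \left(-11\right) - n = \left(-1\right) \left(-11\right) - n = 11 - n$)
$\frac{w{\left(-60,36 \right)}}{Z} = \frac{11 - 36}{-7892} = \left(11 - 36\right) \left(- \frac{1}{7892}\right) = \left(-25\right) \left(- \frac{1}{7892}\right) = \frac{25}{7892}$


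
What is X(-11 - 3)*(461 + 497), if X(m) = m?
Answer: -13412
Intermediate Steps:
X(-11 - 3)*(461 + 497) = (-11 - 3)*(461 + 497) = -14*958 = -13412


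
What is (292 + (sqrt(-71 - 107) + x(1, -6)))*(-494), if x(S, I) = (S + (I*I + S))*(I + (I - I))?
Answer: -31616 - 494*I*sqrt(178) ≈ -31616.0 - 6590.8*I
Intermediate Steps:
x(S, I) = I*(I**2 + 2*S) (x(S, I) = (S + (I**2 + S))*(I + 0) = (S + (S + I**2))*I = (I**2 + 2*S)*I = I*(I**2 + 2*S))
(292 + (sqrt(-71 - 107) + x(1, -6)))*(-494) = (292 + (sqrt(-71 - 107) - 6*((-6)**2 + 2*1)))*(-494) = (292 + (sqrt(-178) - 6*(36 + 2)))*(-494) = (292 + (I*sqrt(178) - 6*38))*(-494) = (292 + (I*sqrt(178) - 228))*(-494) = (292 + (-228 + I*sqrt(178)))*(-494) = (64 + I*sqrt(178))*(-494) = -31616 - 494*I*sqrt(178)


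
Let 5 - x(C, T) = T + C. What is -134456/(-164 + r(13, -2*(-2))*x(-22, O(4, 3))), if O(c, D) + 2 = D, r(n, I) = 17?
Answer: -67228/139 ≈ -483.65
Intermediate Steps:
O(c, D) = -2 + D
x(C, T) = 5 - C - T (x(C, T) = 5 - (T + C) = 5 - (C + T) = 5 + (-C - T) = 5 - C - T)
-134456/(-164 + r(13, -2*(-2))*x(-22, O(4, 3))) = -134456/(-164 + 17*(5 - 1*(-22) - (-2 + 3))) = -134456/(-164 + 17*(5 + 22 - 1*1)) = -134456/(-164 + 17*(5 + 22 - 1)) = -134456/(-164 + 17*26) = -134456/(-164 + 442) = -134456/278 = -134456*1/278 = -67228/139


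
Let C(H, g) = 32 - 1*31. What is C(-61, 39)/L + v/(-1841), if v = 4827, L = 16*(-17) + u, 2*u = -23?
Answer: -391513/149121 ≈ -2.6255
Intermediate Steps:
u = -23/2 (u = (1/2)*(-23) = -23/2 ≈ -11.500)
C(H, g) = 1 (C(H, g) = 32 - 31 = 1)
L = -567/2 (L = 16*(-17) - 23/2 = -272 - 23/2 = -567/2 ≈ -283.50)
C(-61, 39)/L + v/(-1841) = 1/(-567/2) + 4827/(-1841) = 1*(-2/567) + 4827*(-1/1841) = -2/567 - 4827/1841 = -391513/149121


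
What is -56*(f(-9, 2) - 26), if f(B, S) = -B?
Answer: 952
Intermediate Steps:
-56*(f(-9, 2) - 26) = -56*(-1*(-9) - 26) = -56*(9 - 26) = -56*(-17) = 952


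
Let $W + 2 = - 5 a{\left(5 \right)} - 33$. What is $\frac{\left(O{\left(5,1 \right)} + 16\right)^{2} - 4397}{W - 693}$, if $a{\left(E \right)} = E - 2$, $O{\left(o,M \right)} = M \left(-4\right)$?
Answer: $\frac{4253}{743} \approx 5.7241$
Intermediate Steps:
$O{\left(o,M \right)} = - 4 M$
$a{\left(E \right)} = -2 + E$
$W = -50$ ($W = -2 - \left(33 + 5 \left(-2 + 5\right)\right) = -2 - 48 = -50$)
$\frac{\left(O{\left(5,1 \right)} + 16\right)^{2} - 4397}{W - 693} = \frac{\left(\left(-4\right) 1 + 16\right)^{2} - 4397}{-50 - 693} = \frac{\left(-4 + 16\right)^{2} - 4397}{-743} = \left(12^{2} - 4397\right) \left(- \frac{1}{743}\right) = \left(144 - 4397\right) \left(- \frac{1}{743}\right) = \left(-4253\right) \left(- \frac{1}{743}\right) = \frac{4253}{743}$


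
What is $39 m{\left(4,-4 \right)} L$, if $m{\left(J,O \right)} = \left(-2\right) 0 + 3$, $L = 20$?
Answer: $2340$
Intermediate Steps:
$m{\left(J,O \right)} = 3$ ($m{\left(J,O \right)} = 0 + 3 = 3$)
$39 m{\left(4,-4 \right)} L = 39 \cdot 3 \cdot 20 = 117 \cdot 20 = 2340$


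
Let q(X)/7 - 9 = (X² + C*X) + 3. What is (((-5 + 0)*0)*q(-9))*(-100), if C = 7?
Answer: 0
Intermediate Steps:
q(X) = 84 + 7*X² + 49*X (q(X) = 63 + 7*((X² + 7*X) + 3) = 63 + 7*(3 + X² + 7*X) = 63 + (21 + 7*X² + 49*X) = 84 + 7*X² + 49*X)
(((-5 + 0)*0)*q(-9))*(-100) = (((-5 + 0)*0)*(84 + 7*(-9)² + 49*(-9)))*(-100) = ((-5*0)*(84 + 7*81 - 441))*(-100) = (0*(84 + 567 - 441))*(-100) = (0*210)*(-100) = 0*(-100) = 0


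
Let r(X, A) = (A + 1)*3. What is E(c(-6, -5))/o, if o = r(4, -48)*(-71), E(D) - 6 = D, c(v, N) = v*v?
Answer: 14/3337 ≈ 0.0041954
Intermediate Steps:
r(X, A) = 3 + 3*A (r(X, A) = (1 + A)*3 = 3 + 3*A)
c(v, N) = v**2
E(D) = 6 + D
o = 10011 (o = (3 + 3*(-48))*(-71) = (3 - 144)*(-71) = -141*(-71) = 10011)
E(c(-6, -5))/o = (6 + (-6)**2)/10011 = (6 + 36)*(1/10011) = 42*(1/10011) = 14/3337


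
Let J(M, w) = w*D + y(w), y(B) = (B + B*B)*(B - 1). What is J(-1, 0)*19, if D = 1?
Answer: 0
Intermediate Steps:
y(B) = (-1 + B)*(B + B²) (y(B) = (B + B²)*(-1 + B) = (-1 + B)*(B + B²))
J(M, w) = w³ (J(M, w) = w*1 + (w³ - w) = w + (w³ - w) = w³)
J(-1, 0)*19 = 0³*19 = 0*19 = 0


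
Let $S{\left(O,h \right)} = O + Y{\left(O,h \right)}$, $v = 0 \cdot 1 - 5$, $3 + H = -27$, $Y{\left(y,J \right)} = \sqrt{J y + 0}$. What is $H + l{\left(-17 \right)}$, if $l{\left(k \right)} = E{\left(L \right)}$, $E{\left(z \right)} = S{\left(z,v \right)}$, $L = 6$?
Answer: $-24 + i \sqrt{30} \approx -24.0 + 5.4772 i$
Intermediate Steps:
$Y{\left(y,J \right)} = \sqrt{J y}$
$H = -30$ ($H = -3 - 27 = -30$)
$v = -5$ ($v = 0 - 5 = -5$)
$S{\left(O,h \right)} = O + \sqrt{O h}$ ($S{\left(O,h \right)} = O + \sqrt{h O} = O + \sqrt{O h}$)
$E{\left(z \right)} = z + \sqrt{5} \sqrt{- z}$ ($E{\left(z \right)} = z + \sqrt{z \left(-5\right)} = z + \sqrt{- 5 z} = z + \sqrt{5} \sqrt{- z}$)
$l{\left(k \right)} = 6 + i \sqrt{30}$ ($l{\left(k \right)} = 6 + \sqrt{5} \sqrt{\left(-1\right) 6} = 6 + \sqrt{5} \sqrt{-6} = 6 + \sqrt{5} i \sqrt{6} = 6 + i \sqrt{30}$)
$H + l{\left(-17 \right)} = -30 + \left(6 + i \sqrt{30}\right) = -24 + i \sqrt{30}$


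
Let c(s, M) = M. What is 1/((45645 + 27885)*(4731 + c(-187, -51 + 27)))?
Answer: 1/346105710 ≈ 2.8893e-9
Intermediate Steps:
1/((45645 + 27885)*(4731 + c(-187, -51 + 27))) = 1/((45645 + 27885)*(4731 + (-51 + 27))) = 1/(73530*(4731 - 24)) = 1/(73530*4707) = 1/346105710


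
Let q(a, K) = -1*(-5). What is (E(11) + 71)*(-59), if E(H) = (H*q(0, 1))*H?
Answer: -39884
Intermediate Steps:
q(a, K) = 5
E(H) = 5*H**2 (E(H) = (H*5)*H = (5*H)*H = 5*H**2)
(E(11) + 71)*(-59) = (5*11**2 + 71)*(-59) = (5*121 + 71)*(-59) = (605 + 71)*(-59) = 676*(-59) = -39884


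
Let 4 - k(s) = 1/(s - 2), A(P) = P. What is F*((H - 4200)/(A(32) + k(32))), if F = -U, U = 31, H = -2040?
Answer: 446400/83 ≈ 5378.3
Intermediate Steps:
F = -31 (F = -1*31 = -31)
k(s) = 4 - 1/(-2 + s) (k(s) = 4 - 1/(s - 2) = 4 - 1/(-2 + s))
F*((H - 4200)/(A(32) + k(32))) = -31*(-2040 - 4200)/(32 + (-9 + 4*32)/(-2 + 32)) = -(-193440)/(32 + (-9 + 128)/30) = -(-193440)/(32 + (1/30)*119) = -(-193440)/(32 + 119/30) = -(-193440)/1079/30 = -(-193440)*30/1079 = -31*(-14400/83) = 446400/83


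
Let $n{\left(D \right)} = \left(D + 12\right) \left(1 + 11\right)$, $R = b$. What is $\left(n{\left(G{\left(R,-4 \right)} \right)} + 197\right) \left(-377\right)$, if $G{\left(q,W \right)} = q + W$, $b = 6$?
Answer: $-137605$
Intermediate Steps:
$R = 6$
$G{\left(q,W \right)} = W + q$
$n{\left(D \right)} = 144 + 12 D$ ($n{\left(D \right)} = \left(12 + D\right) 12 = 144 + 12 D$)
$\left(n{\left(G{\left(R,-4 \right)} \right)} + 197\right) \left(-377\right) = \left(\left(144 + 12 \left(-4 + 6\right)\right) + 197\right) \left(-377\right) = \left(\left(144 + 12 \cdot 2\right) + 197\right) \left(-377\right) = \left(\left(144 + 24\right) + 197\right) \left(-377\right) = \left(168 + 197\right) \left(-377\right) = 365 \left(-377\right) = -137605$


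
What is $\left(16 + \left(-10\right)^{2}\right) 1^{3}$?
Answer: $116$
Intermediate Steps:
$\left(16 + \left(-10\right)^{2}\right) 1^{3} = \left(16 + 100\right) 1 = 116 \cdot 1 = 116$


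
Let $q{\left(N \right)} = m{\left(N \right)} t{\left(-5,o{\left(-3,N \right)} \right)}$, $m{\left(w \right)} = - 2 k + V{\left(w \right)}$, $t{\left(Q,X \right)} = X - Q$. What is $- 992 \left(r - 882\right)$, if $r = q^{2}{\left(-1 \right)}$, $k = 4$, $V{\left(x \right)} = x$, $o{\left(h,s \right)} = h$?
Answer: $553536$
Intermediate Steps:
$m{\left(w \right)} = -8 + w$ ($m{\left(w \right)} = \left(-2\right) 4 + w = -8 + w$)
$q{\left(N \right)} = -16 + 2 N$ ($q{\left(N \right)} = \left(-8 + N\right) \left(-3 - -5\right) = \left(-8 + N\right) \left(-3 + 5\right) = \left(-8 + N\right) 2 = -16 + 2 N$)
$r = 324$ ($r = \left(-16 + 2 \left(-1\right)\right)^{2} = \left(-16 - 2\right)^{2} = \left(-18\right)^{2} = 324$)
$- 992 \left(r - 882\right) = - 992 \left(324 - 882\right) = \left(-992\right) \left(-558\right) = 553536$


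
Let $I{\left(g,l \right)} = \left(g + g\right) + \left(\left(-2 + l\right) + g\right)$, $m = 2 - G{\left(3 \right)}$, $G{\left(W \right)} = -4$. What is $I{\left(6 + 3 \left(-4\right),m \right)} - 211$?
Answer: $-225$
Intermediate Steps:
$m = 6$ ($m = 2 - -4 = 2 + 4 = 6$)
$I{\left(g,l \right)} = -2 + l + 3 g$ ($I{\left(g,l \right)} = 2 g + \left(-2 + g + l\right) = -2 + l + 3 g$)
$I{\left(6 + 3 \left(-4\right),m \right)} - 211 = \left(-2 + 6 + 3 \left(6 + 3 \left(-4\right)\right)\right) - 211 = \left(-2 + 6 + 3 \left(6 - 12\right)\right) - 211 = \left(-2 + 6 + 3 \left(-6\right)\right) - 211 = \left(-2 + 6 - 18\right) - 211 = -14 - 211 = -225$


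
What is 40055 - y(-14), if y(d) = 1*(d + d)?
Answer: 40083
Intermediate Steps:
y(d) = 2*d (y(d) = 1*(2*d) = 2*d)
40055 - y(-14) = 40055 - 2*(-14) = 40055 - 1*(-28) = 40055 + 28 = 40083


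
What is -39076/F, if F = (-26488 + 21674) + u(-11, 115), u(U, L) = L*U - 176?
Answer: 39076/6255 ≈ 6.2472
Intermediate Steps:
u(U, L) = -176 + L*U
F = -6255 (F = (-26488 + 21674) + (-176 + 115*(-11)) = -4814 + (-176 - 1265) = -4814 - 1441 = -6255)
-39076/F = -39076/(-6255) = -39076*(-1/6255) = 39076/6255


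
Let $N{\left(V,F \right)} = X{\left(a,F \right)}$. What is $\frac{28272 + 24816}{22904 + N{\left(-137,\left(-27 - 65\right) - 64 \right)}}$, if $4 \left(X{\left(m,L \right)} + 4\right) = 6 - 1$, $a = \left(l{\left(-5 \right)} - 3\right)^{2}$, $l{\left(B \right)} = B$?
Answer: $\frac{70784}{30535} \approx 2.3181$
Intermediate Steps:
$a = 64$ ($a = \left(-5 - 3\right)^{2} = \left(-8\right)^{2} = 64$)
$X{\left(m,L \right)} = - \frac{11}{4}$ ($X{\left(m,L \right)} = -4 + \frac{6 - 1}{4} = -4 + \frac{1}{4} \cdot 5 = -4 + \frac{5}{4} = - \frac{11}{4}$)
$N{\left(V,F \right)} = - \frac{11}{4}$
$\frac{28272 + 24816}{22904 + N{\left(-137,\left(-27 - 65\right) - 64 \right)}} = \frac{28272 + 24816}{22904 - \frac{11}{4}} = \frac{53088}{\frac{91605}{4}} = 53088 \cdot \frac{4}{91605} = \frac{70784}{30535}$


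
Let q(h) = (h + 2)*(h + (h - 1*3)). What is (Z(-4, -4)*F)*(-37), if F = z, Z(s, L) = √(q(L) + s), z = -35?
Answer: 3885*√2 ≈ 5494.2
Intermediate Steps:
q(h) = (-3 + 2*h)*(2 + h) (q(h) = (2 + h)*(h + (h - 3)) = (2 + h)*(h + (-3 + h)) = (2 + h)*(-3 + 2*h) = (-3 + 2*h)*(2 + h))
Z(s, L) = √(-6 + L + s + 2*L²) (Z(s, L) = √((-6 + L + 2*L²) + s) = √(-6 + L + s + 2*L²))
F = -35
(Z(-4, -4)*F)*(-37) = (√(-6 - 4 - 4 + 2*(-4)²)*(-35))*(-37) = (√(-6 - 4 - 4 + 2*16)*(-35))*(-37) = (√(-6 - 4 - 4 + 32)*(-35))*(-37) = (√18*(-35))*(-37) = ((3*√2)*(-35))*(-37) = -105*√2*(-37) = 3885*√2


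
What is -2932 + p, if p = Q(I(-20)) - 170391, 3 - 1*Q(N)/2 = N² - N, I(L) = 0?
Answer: -173317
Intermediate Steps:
Q(N) = 6 - 2*N² + 2*N (Q(N) = 6 - 2*(N² - N) = 6 + (-2*N² + 2*N) = 6 - 2*N² + 2*N)
p = -170385 (p = (6 - 2*0² + 2*0) - 170391 = (6 - 2*0 + 0) - 170391 = (6 + 0 + 0) - 170391 = 6 - 170391 = -170385)
-2932 + p = -2932 - 170385 = -173317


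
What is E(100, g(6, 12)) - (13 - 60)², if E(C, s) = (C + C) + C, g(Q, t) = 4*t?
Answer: -1909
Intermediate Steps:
E(C, s) = 3*C (E(C, s) = 2*C + C = 3*C)
E(100, g(6, 12)) - (13 - 60)² = 3*100 - (13 - 60)² = 300 - 1*(-47)² = 300 - 1*2209 = 300 - 2209 = -1909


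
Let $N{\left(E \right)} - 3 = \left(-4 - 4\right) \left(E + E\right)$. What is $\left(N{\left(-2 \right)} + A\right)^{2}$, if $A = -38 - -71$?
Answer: $4624$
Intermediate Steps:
$N{\left(E \right)} = 3 - 16 E$ ($N{\left(E \right)} = 3 + \left(-4 - 4\right) \left(E + E\right) = 3 - 8 \cdot 2 E = 3 - 16 E$)
$A = 33$ ($A = -38 + 71 = 33$)
$\left(N{\left(-2 \right)} + A\right)^{2} = \left(\left(3 - -32\right) + 33\right)^{2} = \left(\left(3 + 32\right) + 33\right)^{2} = \left(35 + 33\right)^{2} = 68^{2} = 4624$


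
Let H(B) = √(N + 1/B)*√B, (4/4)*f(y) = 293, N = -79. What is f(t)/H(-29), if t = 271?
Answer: -293*√573/1146 ≈ -6.1201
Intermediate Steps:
f(y) = 293
H(B) = √B*√(-79 + 1/B) (H(B) = √(-79 + 1/B)*√B = √B*√(-79 + 1/B))
f(t)/H(-29) = 293/((√(-29)*√(-79 + 1/(-29)))) = 293/(((I*√29)*√(-79 - 1/29))) = 293/(((I*√29)*√(-2292/29))) = 293/(((I*√29)*(2*I*√16617/29))) = 293/((-2*√573)) = 293*(-√573/1146) = -293*√573/1146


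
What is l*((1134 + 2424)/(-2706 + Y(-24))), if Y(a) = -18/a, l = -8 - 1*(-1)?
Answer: 33208/3607 ≈ 9.2065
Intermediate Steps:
l = -7 (l = -8 + 1 = -7)
l*((1134 + 2424)/(-2706 + Y(-24))) = -7*(1134 + 2424)/(-2706 - 18/(-24)) = -24906/(-2706 - 18*(-1/24)) = -24906/(-2706 + ¾) = -24906/(-10821/4) = -24906*(-4)/10821 = -7*(-4744/3607) = 33208/3607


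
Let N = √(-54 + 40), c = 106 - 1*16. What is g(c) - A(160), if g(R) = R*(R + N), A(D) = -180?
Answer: 8280 + 90*I*√14 ≈ 8280.0 + 336.75*I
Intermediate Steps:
c = 90 (c = 106 - 16 = 90)
N = I*√14 (N = √(-14) = I*√14 ≈ 3.7417*I)
g(R) = R*(R + I*√14)
g(c) - A(160) = 90*(90 + I*√14) - 1*(-180) = (8100 + 90*I*√14) + 180 = 8280 + 90*I*√14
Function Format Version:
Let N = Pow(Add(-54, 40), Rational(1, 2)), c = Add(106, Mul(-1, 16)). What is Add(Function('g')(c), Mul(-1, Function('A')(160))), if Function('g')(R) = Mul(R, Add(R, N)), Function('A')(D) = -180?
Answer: Add(8280, Mul(90, I, Pow(14, Rational(1, 2)))) ≈ Add(8280.0, Mul(336.75, I))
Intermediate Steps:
c = 90 (c = Add(106, -16) = 90)
N = Mul(I, Pow(14, Rational(1, 2))) (N = Pow(-14, Rational(1, 2)) = Mul(I, Pow(14, Rational(1, 2))) ≈ Mul(3.7417, I))
Function('g')(R) = Mul(R, Add(R, Mul(I, Pow(14, Rational(1, 2)))))
Add(Function('g')(c), Mul(-1, Function('A')(160))) = Add(Mul(90, Add(90, Mul(I, Pow(14, Rational(1, 2))))), Mul(-1, -180)) = Add(Add(8100, Mul(90, I, Pow(14, Rational(1, 2)))), 180) = Add(8280, Mul(90, I, Pow(14, Rational(1, 2))))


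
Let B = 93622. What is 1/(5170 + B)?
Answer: 1/98792 ≈ 1.0122e-5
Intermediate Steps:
1/(5170 + B) = 1/(5170 + 93622) = 1/98792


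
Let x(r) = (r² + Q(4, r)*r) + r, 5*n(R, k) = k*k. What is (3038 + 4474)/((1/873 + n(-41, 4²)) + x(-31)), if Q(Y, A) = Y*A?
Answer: 32789880/21062003 ≈ 1.5568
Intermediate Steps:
n(R, k) = k²/5 (n(R, k) = (k*k)/5 = k²/5)
Q(Y, A) = A*Y
x(r) = r + 5*r² (x(r) = (r² + (r*4)*r) + r = (r² + (4*r)*r) + r = (r² + 4*r²) + r = 5*r² + r = r + 5*r²)
(3038 + 4474)/((1/873 + n(-41, 4²)) + x(-31)) = (3038 + 4474)/((1/873 + (4²)²/5) - 31*(1 + 5*(-31))) = 7512/((1/873 + (⅕)*16²) - 31*(1 - 155)) = 7512/((1/873 + (⅕)*256) - 31*(-154)) = 7512/((1/873 + 256/5) + 4774) = 7512/(223493/4365 + 4774) = 7512/(21062003/4365) = 7512*(4365/21062003) = 32789880/21062003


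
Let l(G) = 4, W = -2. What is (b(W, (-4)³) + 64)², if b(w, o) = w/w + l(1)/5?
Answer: 108241/25 ≈ 4329.6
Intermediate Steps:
b(w, o) = 9/5 (b(w, o) = w/w + 4/5 = 1 + 4*(⅕) = 1 + ⅘ = 9/5)
(b(W, (-4)³) + 64)² = (9/5 + 64)² = (329/5)² = 108241/25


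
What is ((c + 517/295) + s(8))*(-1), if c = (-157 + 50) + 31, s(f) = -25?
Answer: 29278/295 ≈ 99.247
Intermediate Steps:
c = -76 (c = -107 + 31 = -76)
((c + 517/295) + s(8))*(-1) = ((-76 + 517/295) - 25)*(-1) = (-21903/295 - 25)*(-1) = -29278/295*(-1) = 29278/295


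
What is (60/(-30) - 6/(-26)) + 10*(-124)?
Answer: -16143/13 ≈ -1241.8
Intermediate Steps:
(60/(-30) - 6/(-26)) + 10*(-124) = (60*(-1/30) - 6*(-1/26)) - 1240 = (-2 + 3/13) - 1240 = -23/13 - 1240 = -16143/13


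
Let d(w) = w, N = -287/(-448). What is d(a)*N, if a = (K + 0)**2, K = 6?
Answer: 369/16 ≈ 23.063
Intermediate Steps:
a = 36 (a = (6 + 0)**2 = 6**2 = 36)
N = 41/64 (N = -287*(-1/448) = 41/64 ≈ 0.64063)
d(a)*N = 36*(41/64) = 369/16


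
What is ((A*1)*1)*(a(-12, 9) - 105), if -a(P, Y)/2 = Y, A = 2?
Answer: -246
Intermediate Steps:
a(P, Y) = -2*Y
((A*1)*1)*(a(-12, 9) - 105) = ((2*1)*1)*(-2*9 - 105) = (2*1)*(-18 - 105) = 2*(-123) = -246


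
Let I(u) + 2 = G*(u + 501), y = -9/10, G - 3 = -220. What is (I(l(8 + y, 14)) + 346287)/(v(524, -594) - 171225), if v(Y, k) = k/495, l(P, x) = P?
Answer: -2360273/1712262 ≈ -1.3785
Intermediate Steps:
G = -217 (G = 3 - 220 = -217)
y = -9/10 (y = -9*⅒ = -9/10 ≈ -0.90000)
v(Y, k) = k/495 (v(Y, k) = k*(1/495) = k/495)
I(u) = -108719 - 217*u (I(u) = -2 - 217*(u + 501) = -2 - 217*(501 + u) = -2 + (-108717 - 217*u) = -108719 - 217*u)
(I(l(8 + y, 14)) + 346287)/(v(524, -594) - 171225) = ((-108719 - 217*(8 - 9/10)) + 346287)/((1/495)*(-594) - 171225) = ((-108719 - 217*71/10) + 346287)/(-6/5 - 171225) = ((-108719 - 15407/10) + 346287)/(-856131/5) = (-1102597/10 + 346287)*(-5/856131) = (2360273/10)*(-5/856131) = -2360273/1712262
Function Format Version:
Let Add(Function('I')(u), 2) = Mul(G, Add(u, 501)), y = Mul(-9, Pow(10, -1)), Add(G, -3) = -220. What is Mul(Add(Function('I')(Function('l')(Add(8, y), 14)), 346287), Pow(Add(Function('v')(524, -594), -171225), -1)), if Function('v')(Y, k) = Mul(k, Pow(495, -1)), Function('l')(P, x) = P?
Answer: Rational(-2360273, 1712262) ≈ -1.3785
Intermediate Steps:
G = -217 (G = Add(3, -220) = -217)
y = Rational(-9, 10) (y = Mul(-9, Rational(1, 10)) = Rational(-9, 10) ≈ -0.90000)
Function('v')(Y, k) = Mul(Rational(1, 495), k) (Function('v')(Y, k) = Mul(k, Rational(1, 495)) = Mul(Rational(1, 495), k))
Function('I')(u) = Add(-108719, Mul(-217, u)) (Function('I')(u) = Add(-2, Mul(-217, Add(u, 501))) = Add(-2, Mul(-217, Add(501, u))) = Add(-2, Add(-108717, Mul(-217, u))) = Add(-108719, Mul(-217, u)))
Mul(Add(Function('I')(Function('l')(Add(8, y), 14)), 346287), Pow(Add(Function('v')(524, -594), -171225), -1)) = Mul(Add(Add(-108719, Mul(-217, Add(8, Rational(-9, 10)))), 346287), Pow(Add(Mul(Rational(1, 495), -594), -171225), -1)) = Mul(Add(Add(-108719, Mul(-217, Rational(71, 10))), 346287), Pow(Add(Rational(-6, 5), -171225), -1)) = Mul(Add(Add(-108719, Rational(-15407, 10)), 346287), Pow(Rational(-856131, 5), -1)) = Mul(Add(Rational(-1102597, 10), 346287), Rational(-5, 856131)) = Mul(Rational(2360273, 10), Rational(-5, 856131)) = Rational(-2360273, 1712262)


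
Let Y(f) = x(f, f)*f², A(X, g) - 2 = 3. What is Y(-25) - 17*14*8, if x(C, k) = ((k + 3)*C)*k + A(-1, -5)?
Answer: -8592529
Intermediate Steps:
A(X, g) = 5 (A(X, g) = 2 + 3 = 5)
x(C, k) = 5 + C*k*(3 + k) (x(C, k) = ((k + 3)*C)*k + 5 = ((3 + k)*C)*k + 5 = (C*(3 + k))*k + 5 = C*k*(3 + k) + 5 = 5 + C*k*(3 + k))
Y(f) = f²*(5 + f³ + 3*f²) (Y(f) = (5 + f*f² + 3*f*f)*f² = (5 + f³ + 3*f²)*f² = f²*(5 + f³ + 3*f²))
Y(-25) - 17*14*8 = (-25)²*(5 + (-25)³ + 3*(-25)²) - 17*14*8 = 625*(5 - 15625 + 3*625) - 238*8 = 625*(5 - 15625 + 1875) - 1904 = 625*(-13745) - 1904 = -8590625 - 1904 = -8592529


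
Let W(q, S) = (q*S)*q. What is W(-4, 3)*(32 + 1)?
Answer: 1584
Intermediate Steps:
W(q, S) = S*q**2 (W(q, S) = (S*q)*q = S*q**2)
W(-4, 3)*(32 + 1) = (3*(-4)**2)*(32 + 1) = (3*16)*33 = 48*33 = 1584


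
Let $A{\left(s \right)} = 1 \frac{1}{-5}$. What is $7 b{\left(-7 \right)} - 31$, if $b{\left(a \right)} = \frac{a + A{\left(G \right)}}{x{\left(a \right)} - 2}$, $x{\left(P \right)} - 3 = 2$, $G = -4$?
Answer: $- \frac{239}{5} \approx -47.8$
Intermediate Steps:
$x{\left(P \right)} = 5$ ($x{\left(P \right)} = 3 + 2 = 5$)
$A{\left(s \right)} = - \frac{1}{5}$ ($A{\left(s \right)} = 1 \left(- \frac{1}{5}\right) = - \frac{1}{5}$)
$b{\left(a \right)} = - \frac{1}{15} + \frac{a}{3}$ ($b{\left(a \right)} = \frac{a - \frac{1}{5}}{5 - 2} = \frac{- \frac{1}{5} + a}{3} = \left(- \frac{1}{5} + a\right) \frac{1}{3} = - \frac{1}{15} + \frac{a}{3}$)
$7 b{\left(-7 \right)} - 31 = 7 \left(- \frac{1}{15} + \frac{1}{3} \left(-7\right)\right) - 31 = 7 \left(- \frac{1}{15} - \frac{7}{3}\right) - 31 = 7 \left(- \frac{12}{5}\right) - 31 = - \frac{84}{5} - 31 = - \frac{239}{5}$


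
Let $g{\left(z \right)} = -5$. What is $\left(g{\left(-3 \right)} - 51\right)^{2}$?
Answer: $3136$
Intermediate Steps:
$\left(g{\left(-3 \right)} - 51\right)^{2} = \left(-5 - 51\right)^{2} = \left(-56\right)^{2} = 3136$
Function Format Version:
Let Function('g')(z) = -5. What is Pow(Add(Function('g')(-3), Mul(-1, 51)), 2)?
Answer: 3136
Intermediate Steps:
Pow(Add(Function('g')(-3), Mul(-1, 51)), 2) = Pow(Add(-5, Mul(-1, 51)), 2) = Pow(Add(-5, -51), 2) = Pow(-56, 2) = 3136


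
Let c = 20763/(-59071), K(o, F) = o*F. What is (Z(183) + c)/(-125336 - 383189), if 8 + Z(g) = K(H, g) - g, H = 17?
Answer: -172466557/30039080275 ≈ -0.0057414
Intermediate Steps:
K(o, F) = F*o
Z(g) = -8 + 16*g (Z(g) = -8 + (g*17 - g) = -8 + (17*g - g) = -8 + 16*g)
c = -20763/59071 (c = 20763*(-1/59071) = -20763/59071 ≈ -0.35149)
(Z(183) + c)/(-125336 - 383189) = ((-8 + 16*183) - 20763/59071)/(-125336 - 383189) = ((-8 + 2928) - 20763/59071)/(-508525) = (2920 - 20763/59071)*(-1/508525) = (172466557/59071)*(-1/508525) = -172466557/30039080275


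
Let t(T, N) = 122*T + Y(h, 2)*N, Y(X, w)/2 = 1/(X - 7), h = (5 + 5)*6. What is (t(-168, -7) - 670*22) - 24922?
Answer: -3188388/53 ≈ -60158.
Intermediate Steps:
h = 60 (h = 10*6 = 60)
Y(X, w) = 2/(-7 + X) (Y(X, w) = 2/(X - 7) = 2/(-7 + X))
t(T, N) = 122*T + 2*N/53 (t(T, N) = 122*T + (2/(-7 + 60))*N = 122*T + (2/53)*N = 122*T + (2*(1/53))*N = 122*T + 2*N/53)
(t(-168, -7) - 670*22) - 24922 = ((122*(-168) + (2/53)*(-7)) - 670*22) - 24922 = ((-20496 - 14/53) - 14740) - 24922 = (-1086302/53 - 14740) - 24922 = -1867522/53 - 24922 = -3188388/53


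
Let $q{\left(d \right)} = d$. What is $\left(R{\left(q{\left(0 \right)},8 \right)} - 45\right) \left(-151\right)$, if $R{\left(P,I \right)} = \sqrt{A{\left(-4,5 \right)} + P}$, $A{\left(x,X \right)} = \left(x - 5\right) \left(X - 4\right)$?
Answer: $6795 - 453 i \approx 6795.0 - 453.0 i$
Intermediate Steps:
$A{\left(x,X \right)} = \left(-5 + x\right) \left(-4 + X\right)$
$R{\left(P,I \right)} = \sqrt{-9 + P}$ ($R{\left(P,I \right)} = \sqrt{\left(20 - 25 - -16 + 5 \left(-4\right)\right) + P} = \sqrt{\left(20 - 25 + 16 - 20\right) + P} = \sqrt{-9 + P}$)
$\left(R{\left(q{\left(0 \right)},8 \right)} - 45\right) \left(-151\right) = \left(\sqrt{-9 + 0} - 45\right) \left(-151\right) = \left(\sqrt{-9} - 45\right) \left(-151\right) = \left(3 i - 45\right) \left(-151\right) = \left(-45 + 3 i\right) \left(-151\right) = 6795 - 453 i$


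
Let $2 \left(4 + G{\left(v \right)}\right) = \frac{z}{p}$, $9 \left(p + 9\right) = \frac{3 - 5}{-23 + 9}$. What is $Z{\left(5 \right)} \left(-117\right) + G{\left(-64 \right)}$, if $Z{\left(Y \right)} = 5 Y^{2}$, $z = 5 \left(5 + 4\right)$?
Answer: $- \frac{16562863}{1132} \approx -14632.0$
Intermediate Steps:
$z = 45$ ($z = 5 \cdot 9 = 45$)
$p = - \frac{566}{63}$ ($p = -9 + \frac{\left(3 - 5\right) \frac{1}{-23 + 9}}{9} = -9 + \frac{\left(-2\right) \frac{1}{-14}}{9} = -9 + \frac{\left(-2\right) \left(- \frac{1}{14}\right)}{9} = -9 + \frac{1}{9} \cdot \frac{1}{7} = -9 + \frac{1}{63} = - \frac{566}{63} \approx -8.9841$)
$G{\left(v \right)} = - \frac{7363}{1132}$ ($G{\left(v \right)} = -4 + \frac{45 \frac{1}{- \frac{566}{63}}}{2} = -4 + \frac{45 \left(- \frac{63}{566}\right)}{2} = -4 + \frac{1}{2} \left(- \frac{2835}{566}\right) = -4 - \frac{2835}{1132} = - \frac{7363}{1132}$)
$Z{\left(5 \right)} \left(-117\right) + G{\left(-64 \right)} = 5 \cdot 5^{2} \left(-117\right) - \frac{7363}{1132} = 5 \cdot 25 \left(-117\right) - \frac{7363}{1132} = 125 \left(-117\right) - \frac{7363}{1132} = -14625 - \frac{7363}{1132} = - \frac{16562863}{1132}$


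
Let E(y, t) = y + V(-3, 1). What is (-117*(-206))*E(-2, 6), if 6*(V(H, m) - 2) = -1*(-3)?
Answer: 12051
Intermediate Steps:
V(H, m) = 5/2 (V(H, m) = 2 + (-1*(-3))/6 = 2 + (⅙)*3 = 2 + ½ = 5/2)
E(y, t) = 5/2 + y (E(y, t) = y + 5/2 = 5/2 + y)
(-117*(-206))*E(-2, 6) = (-117*(-206))*(5/2 - 2) = 24102*(½) = 12051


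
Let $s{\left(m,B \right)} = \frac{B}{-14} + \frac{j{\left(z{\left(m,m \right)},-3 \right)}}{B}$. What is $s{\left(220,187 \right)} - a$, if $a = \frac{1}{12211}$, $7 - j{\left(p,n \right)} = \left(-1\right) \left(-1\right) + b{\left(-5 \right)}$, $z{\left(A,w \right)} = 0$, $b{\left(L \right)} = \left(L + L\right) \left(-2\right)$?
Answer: $- \frac{429402433}{31968398} \approx -13.432$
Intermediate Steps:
$b{\left(L \right)} = - 4 L$ ($b{\left(L \right)} = 2 L \left(-2\right) = - 4 L$)
$j{\left(p,n \right)} = -14$ ($j{\left(p,n \right)} = 7 - \left(\left(-1\right) \left(-1\right) - -20\right) = 7 - \left(1 + 20\right) = 7 - 21 = -14$)
$s{\left(m,B \right)} = - \frac{14}{B} - \frac{B}{14}$ ($s{\left(m,B \right)} = \frac{B}{-14} - \frac{14}{B} = B \left(- \frac{1}{14}\right) - \frac{14}{B} = - \frac{B}{14} - \frac{14}{B} = - \frac{14}{B} - \frac{B}{14}$)
$a = \frac{1}{12211} \approx 8.1893 \cdot 10^{-5}$
$s{\left(220,187 \right)} - a = \left(- \frac{14}{187} - \frac{187}{14}\right) - \frac{1}{12211} = - \frac{35165}{2618} - \frac{1}{12211} = - \frac{429402433}{31968398}$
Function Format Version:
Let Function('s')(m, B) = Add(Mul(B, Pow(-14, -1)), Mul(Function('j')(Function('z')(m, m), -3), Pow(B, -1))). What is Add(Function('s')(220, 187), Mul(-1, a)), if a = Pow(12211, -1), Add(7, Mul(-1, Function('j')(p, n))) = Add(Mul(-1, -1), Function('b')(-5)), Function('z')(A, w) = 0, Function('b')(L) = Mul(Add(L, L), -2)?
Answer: Rational(-429402433, 31968398) ≈ -13.432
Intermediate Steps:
Function('b')(L) = Mul(-4, L) (Function('b')(L) = Mul(Mul(2, L), -2) = Mul(-4, L))
Function('j')(p, n) = -14 (Function('j')(p, n) = Add(7, Mul(-1, Add(Mul(-1, -1), Mul(-4, -5)))) = Add(7, Mul(-1, Add(1, 20))) = Add(7, Mul(-1, 21)) = Add(7, -21) = -14)
Function('s')(m, B) = Add(Mul(-14, Pow(B, -1)), Mul(Rational(-1, 14), B)) (Function('s')(m, B) = Add(Mul(B, Pow(-14, -1)), Mul(-14, Pow(B, -1))) = Add(Mul(B, Rational(-1, 14)), Mul(-14, Pow(B, -1))) = Add(Mul(Rational(-1, 14), B), Mul(-14, Pow(B, -1))) = Add(Mul(-14, Pow(B, -1)), Mul(Rational(-1, 14), B)))
a = Rational(1, 12211) ≈ 8.1893e-5
Add(Function('s')(220, 187), Mul(-1, a)) = Add(Add(Mul(-14, Pow(187, -1)), Mul(Rational(-1, 14), 187)), Mul(-1, Rational(1, 12211))) = Add(Add(Mul(-14, Rational(1, 187)), Rational(-187, 14)), Rational(-1, 12211)) = Add(Add(Rational(-14, 187), Rational(-187, 14)), Rational(-1, 12211)) = Add(Rational(-35165, 2618), Rational(-1, 12211)) = Rational(-429402433, 31968398)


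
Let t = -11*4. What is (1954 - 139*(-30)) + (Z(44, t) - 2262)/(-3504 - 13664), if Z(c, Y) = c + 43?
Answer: 3625483/592 ≈ 6124.1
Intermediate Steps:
t = -44
Z(c, Y) = 43 + c
(1954 - 139*(-30)) + (Z(44, t) - 2262)/(-3504 - 13664) = (1954 - 139*(-30)) + ((43 + 44) - 2262)/(-3504 - 13664) = (1954 + 4170) + (87 - 2262)/(-17168) = 6124 - 2175*(-1/17168) = 6124 + 75/592 = 3625483/592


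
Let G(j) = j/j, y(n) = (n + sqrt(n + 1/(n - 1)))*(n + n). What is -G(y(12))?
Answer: -1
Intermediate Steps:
y(n) = 2*n*(n + sqrt(n + 1/(-1 + n))) (y(n) = (n + sqrt(n + 1/(-1 + n)))*(2*n) = 2*n*(n + sqrt(n + 1/(-1 + n))))
G(j) = 1
-G(y(12)) = -1*1 = -1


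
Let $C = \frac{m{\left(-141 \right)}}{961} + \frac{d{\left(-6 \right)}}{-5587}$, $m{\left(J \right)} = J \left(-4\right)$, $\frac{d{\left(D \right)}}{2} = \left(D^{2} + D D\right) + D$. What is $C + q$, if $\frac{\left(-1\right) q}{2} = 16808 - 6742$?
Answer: $- \frac{108087837908}{5369107} \approx -20131.0$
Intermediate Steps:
$d{\left(D \right)} = 2 D + 4 D^{2}$ ($d{\left(D \right)} = 2 \left(\left(D^{2} + D D\right) + D\right) = 2 \left(\left(D^{2} + D^{2}\right) + D\right) = 2 \left(2 D^{2} + D\right) = 2 \left(D + 2 D^{2}\right) = 2 D + 4 D^{2}$)
$m{\left(J \right)} = - 4 J$
$q = -20132$ ($q = - 2 \left(16808 - 6742\right) = \left(-2\right) 10066 = -20132$)
$C = \frac{3024216}{5369107}$ ($C = \frac{\left(-4\right) \left(-141\right)}{961} + \frac{2 \left(-6\right) \left(1 + 2 \left(-6\right)\right)}{-5587} = 564 \cdot \frac{1}{961} + 2 \left(-6\right) \left(1 - 12\right) \left(- \frac{1}{5587}\right) = \frac{564}{961} + 2 \left(-6\right) \left(-11\right) \left(- \frac{1}{5587}\right) = \frac{564}{961} + 132 \left(- \frac{1}{5587}\right) = \frac{564}{961} - \frac{132}{5587} = \frac{3024216}{5369107} \approx 0.56326$)
$C + q = \frac{3024216}{5369107} - 20132 = - \frac{108087837908}{5369107}$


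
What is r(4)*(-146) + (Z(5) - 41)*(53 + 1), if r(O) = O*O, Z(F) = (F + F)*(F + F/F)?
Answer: -1310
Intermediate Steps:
Z(F) = 2*F*(1 + F) (Z(F) = (2*F)*(F + 1) = (2*F)*(1 + F) = 2*F*(1 + F))
r(O) = O**2
r(4)*(-146) + (Z(5) - 41)*(53 + 1) = 4**2*(-146) + (2*5*(1 + 5) - 41)*(53 + 1) = 16*(-146) + (2*5*6 - 41)*54 = -2336 + (60 - 41)*54 = -2336 + 19*54 = -2336 + 1026 = -1310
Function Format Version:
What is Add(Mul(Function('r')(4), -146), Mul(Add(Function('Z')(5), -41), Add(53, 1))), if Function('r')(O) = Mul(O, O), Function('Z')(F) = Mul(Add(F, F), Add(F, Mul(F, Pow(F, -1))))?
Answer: -1310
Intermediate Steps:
Function('Z')(F) = Mul(2, F, Add(1, F)) (Function('Z')(F) = Mul(Mul(2, F), Add(F, 1)) = Mul(Mul(2, F), Add(1, F)) = Mul(2, F, Add(1, F)))
Function('r')(O) = Pow(O, 2)
Add(Mul(Function('r')(4), -146), Mul(Add(Function('Z')(5), -41), Add(53, 1))) = Add(Mul(Pow(4, 2), -146), Mul(Add(Mul(2, 5, Add(1, 5)), -41), Add(53, 1))) = Add(Mul(16, -146), Mul(Add(Mul(2, 5, 6), -41), 54)) = Add(-2336, Mul(Add(60, -41), 54)) = Add(-2336, Mul(19, 54)) = Add(-2336, 1026) = -1310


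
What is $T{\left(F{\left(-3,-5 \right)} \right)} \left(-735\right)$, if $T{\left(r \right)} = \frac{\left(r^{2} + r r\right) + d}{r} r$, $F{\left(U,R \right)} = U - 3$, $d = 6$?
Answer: $-57330$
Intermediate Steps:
$F{\left(U,R \right)} = -3 + U$
$T{\left(r \right)} = 6 + 2 r^{2}$ ($T{\left(r \right)} = \frac{\left(r^{2} + r r\right) + 6}{r} r = \frac{\left(r^{2} + r^{2}\right) + 6}{r} r = \frac{2 r^{2} + 6}{r} r = \frac{6 + 2 r^{2}}{r} r = 6 + 2 r^{2}$)
$T{\left(F{\left(-3,-5 \right)} \right)} \left(-735\right) = \left(6 + 2 \left(-3 - 3\right)^{2}\right) \left(-735\right) = \left(6 + 2 \left(-6\right)^{2}\right) \left(-735\right) = \left(6 + 2 \cdot 36\right) \left(-735\right) = \left(6 + 72\right) \left(-735\right) = 78 \left(-735\right) = -57330$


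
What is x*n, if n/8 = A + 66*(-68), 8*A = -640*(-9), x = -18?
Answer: 542592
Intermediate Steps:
A = 720 (A = (-640*(-9))/8 = (1/8)*5760 = 720)
n = -30144 (n = 8*(720 + 66*(-68)) = 8*(720 - 4488) = 8*(-3768) = -30144)
x*n = -18*(-30144) = 542592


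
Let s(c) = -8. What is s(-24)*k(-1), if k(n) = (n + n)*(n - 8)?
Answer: -144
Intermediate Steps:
k(n) = 2*n*(-8 + n) (k(n) = (2*n)*(-8 + n) = 2*n*(-8 + n))
s(-24)*k(-1) = -16*(-1)*(-8 - 1) = -16*(-1)*(-9) = -8*18 = -144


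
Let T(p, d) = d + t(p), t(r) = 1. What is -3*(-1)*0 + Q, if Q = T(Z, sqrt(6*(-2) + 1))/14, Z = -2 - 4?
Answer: 1/14 + I*sqrt(11)/14 ≈ 0.071429 + 0.2369*I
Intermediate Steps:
Z = -6
T(p, d) = 1 + d (T(p, d) = d + 1 = 1 + d)
Q = 1/14 + I*sqrt(11)/14 (Q = (1 + sqrt(6*(-2) + 1))/14 = (1 + sqrt(-12 + 1))*(1/14) = (1 + sqrt(-11))*(1/14) = (1 + I*sqrt(11))*(1/14) = 1/14 + I*sqrt(11)/14 ≈ 0.071429 + 0.2369*I)
-3*(-1)*0 + Q = -3*(-1)*0 + (1/14 + I*sqrt(11)/14) = 3*0 + (1/14 + I*sqrt(11)/14) = 0 + (1/14 + I*sqrt(11)/14) = 1/14 + I*sqrt(11)/14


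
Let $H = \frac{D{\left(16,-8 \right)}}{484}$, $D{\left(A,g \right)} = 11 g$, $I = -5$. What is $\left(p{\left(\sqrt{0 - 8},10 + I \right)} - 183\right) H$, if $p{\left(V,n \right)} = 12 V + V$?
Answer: $\frac{366}{11} - \frac{52 i \sqrt{2}}{11} \approx 33.273 - 6.6854 i$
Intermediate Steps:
$p{\left(V,n \right)} = 13 V$
$H = - \frac{2}{11}$ ($H = \frac{11 \left(-8\right)}{484} = \left(-88\right) \frac{1}{484} = - \frac{2}{11} \approx -0.18182$)
$\left(p{\left(\sqrt{0 - 8},10 + I \right)} - 183\right) H = \left(13 \sqrt{0 - 8} - 183\right) \left(- \frac{2}{11}\right) = \left(13 \sqrt{-8} - 183\right) \left(- \frac{2}{11}\right) = \left(13 \cdot 2 i \sqrt{2} - 183\right) \left(- \frac{2}{11}\right) = \left(26 i \sqrt{2} - 183\right) \left(- \frac{2}{11}\right) = \left(-183 + 26 i \sqrt{2}\right) \left(- \frac{2}{11}\right) = \frac{366}{11} - \frac{52 i \sqrt{2}}{11}$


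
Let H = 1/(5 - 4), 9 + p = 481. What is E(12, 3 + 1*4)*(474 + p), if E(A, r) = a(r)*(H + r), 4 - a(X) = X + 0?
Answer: -22704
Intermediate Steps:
p = 472 (p = -9 + 481 = 472)
a(X) = 4 - X (a(X) = 4 - (X + 0) = 4 - X)
H = 1 (H = 1/1 = 1)
E(A, r) = (1 + r)*(4 - r) (E(A, r) = (4 - r)*(1 + r) = (1 + r)*(4 - r))
E(12, 3 + 1*4)*(474 + p) = (-(1 + (3 + 1*4))*(-4 + (3 + 1*4)))*(474 + 472) = -(1 + (3 + 4))*(-4 + (3 + 4))*946 = -(1 + 7)*(-4 + 7)*946 = -1*8*3*946 = -24*946 = -22704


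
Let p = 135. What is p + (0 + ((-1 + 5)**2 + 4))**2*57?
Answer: 22935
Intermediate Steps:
p + (0 + ((-1 + 5)**2 + 4))**2*57 = 135 + (0 + ((-1 + 5)**2 + 4))**2*57 = 135 + (0 + (4**2 + 4))**2*57 = 135 + (0 + (16 + 4))**2*57 = 135 + (0 + 20)**2*57 = 135 + 20**2*57 = 135 + 400*57 = 135 + 22800 = 22935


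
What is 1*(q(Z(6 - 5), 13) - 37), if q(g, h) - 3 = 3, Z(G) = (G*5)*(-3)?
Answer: -31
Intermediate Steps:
Z(G) = -15*G (Z(G) = (5*G)*(-3) = -15*G)
q(g, h) = 6 (q(g, h) = 3 + 3 = 6)
1*(q(Z(6 - 5), 13) - 37) = 1*(6 - 37) = 1*(-31) = -31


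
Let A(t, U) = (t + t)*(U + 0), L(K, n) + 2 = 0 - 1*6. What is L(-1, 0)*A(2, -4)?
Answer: 128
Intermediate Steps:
L(K, n) = -8 (L(K, n) = -2 + (0 - 1*6) = -2 + (0 - 6) = -2 - 6 = -8)
A(t, U) = 2*U*t (A(t, U) = (2*t)*U = 2*U*t)
L(-1, 0)*A(2, -4) = -16*(-4)*2 = -8*(-16) = 128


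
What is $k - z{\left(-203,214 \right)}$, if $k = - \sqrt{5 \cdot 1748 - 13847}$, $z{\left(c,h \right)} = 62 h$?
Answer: $-13268 - i \sqrt{5107} \approx -13268.0 - 71.463 i$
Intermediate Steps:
$k = - i \sqrt{5107}$ ($k = - \sqrt{8740 - 13847} = - \sqrt{-5107} = - i \sqrt{5107} \approx - 71.463 i$)
$k - z{\left(-203,214 \right)} = - i \sqrt{5107} - 62 \cdot 214 = - i \sqrt{5107} - 13268 = -13268 - i \sqrt{5107}$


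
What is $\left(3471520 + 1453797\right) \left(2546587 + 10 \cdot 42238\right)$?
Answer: $14623103637539$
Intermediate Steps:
$\left(3471520 + 1453797\right) \left(2546587 + 10 \cdot 42238\right) = 4925317 \left(2546587 + 422380\right) = 4925317 \cdot 2968967 = 14623103637539$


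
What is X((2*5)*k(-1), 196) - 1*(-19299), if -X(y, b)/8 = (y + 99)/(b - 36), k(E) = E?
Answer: 385891/20 ≈ 19295.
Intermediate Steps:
X(y, b) = -8*(99 + y)/(-36 + b) (X(y, b) = -8*(y + 99)/(b - 36) = -8*(99 + y)/(-36 + b))
X((2*5)*k(-1), 196) - 1*(-19299) = 8*(-99 - 2*5*(-1))/(-36 + 196) - 1*(-19299) = 8*(-99 - 10*(-1))/160 + 19299 = 8*(1/160)*(-99 - 1*(-10)) + 19299 = 8*(1/160)*(-99 + 10) + 19299 = 8*(1/160)*(-89) + 19299 = -89/20 + 19299 = 385891/20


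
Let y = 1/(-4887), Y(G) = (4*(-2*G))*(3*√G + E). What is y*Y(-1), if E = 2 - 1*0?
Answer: -16/4887 - 8*I/1629 ≈ -0.003274 - 0.004911*I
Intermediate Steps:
E = 2 (E = 2 + 0 = 2)
Y(G) = -8*G*(2 + 3*√G) (Y(G) = (4*(-2*G))*(3*√G + 2) = (-8*G)*(2 + 3*√G) = -8*G*(2 + 3*√G))
y = -1/4887 ≈ -0.00020462
y*Y(-1) = -(-(-24)*I - 16*(-1))/4887 = -(-(-24)*I + 16)/4887 = -(24*I + 16)/4887 = -(16 + 24*I)/4887 = -16/4887 - 8*I/1629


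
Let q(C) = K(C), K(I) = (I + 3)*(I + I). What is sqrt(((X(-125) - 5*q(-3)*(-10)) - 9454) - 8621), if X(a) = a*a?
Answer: 35*I*sqrt(2) ≈ 49.497*I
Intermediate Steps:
K(I) = 2*I*(3 + I) (K(I) = (3 + I)*(2*I) = 2*I*(3 + I))
q(C) = 2*C*(3 + C)
X(a) = a**2
sqrt(((X(-125) - 5*q(-3)*(-10)) - 9454) - 8621) = sqrt((((-125)**2 - 10*(-3)*(3 - 3)*(-10)) - 9454) - 8621) = sqrt(((15625 - 10*(-3)*0*(-10)) - 9454) - 8621) = sqrt(((15625 - 5*0*(-10)) - 9454) - 8621) = sqrt(((15625 + 0*(-10)) - 9454) - 8621) = sqrt(((15625 + 0) - 9454) - 8621) = sqrt((15625 - 9454) - 8621) = sqrt(6171 - 8621) = sqrt(-2450) = 35*I*sqrt(2)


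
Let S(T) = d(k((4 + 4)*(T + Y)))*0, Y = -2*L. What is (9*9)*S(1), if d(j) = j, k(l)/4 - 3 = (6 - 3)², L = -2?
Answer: 0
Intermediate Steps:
Y = 4 (Y = -2*(-2) = 4)
k(l) = 48 (k(l) = 12 + 4*(6 - 3)² = 12 + 4*3² = 12 + 4*9 = 12 + 36 = 48)
S(T) = 0 (S(T) = 48*0 = 0)
(9*9)*S(1) = (9*9)*0 = 81*0 = 0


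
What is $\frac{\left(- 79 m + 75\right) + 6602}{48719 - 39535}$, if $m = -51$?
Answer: $\frac{5353}{4592} \approx 1.1657$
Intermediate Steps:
$\frac{\left(- 79 m + 75\right) + 6602}{48719 - 39535} = \frac{\left(\left(-79\right) \left(-51\right) + 75\right) + 6602}{48719 - 39535} = \frac{\left(4029 + 75\right) + 6602}{9184} = \left(4104 + 6602\right) \frac{1}{9184} = 10706 \cdot \frac{1}{9184} = \frac{5353}{4592}$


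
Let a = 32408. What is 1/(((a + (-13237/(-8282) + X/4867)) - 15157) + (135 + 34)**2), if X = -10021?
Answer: 40308494/1846594157685 ≈ 2.1829e-5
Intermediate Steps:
1/(((a + (-13237/(-8282) + X/4867)) - 15157) + (135 + 34)**2) = 1/(((32408 + (-13237/(-8282) - 10021/4867)) - 15157) + (135 + 34)**2) = 1/(((32408 + (-13237*(-1/8282) - 10021*1/4867)) - 15157) + 169**2) = 1/(((32408 + (13237/8282 - 10021/4867)) - 15157) + 28561) = 1/(((32408 - 18569443/40308494) - 15157) + 28561) = 1/((1306299104109/40308494 - 15157) + 28561) = 1/(695343260551/40308494 + 28561) = 1/(1846594157685/40308494) = 40308494/1846594157685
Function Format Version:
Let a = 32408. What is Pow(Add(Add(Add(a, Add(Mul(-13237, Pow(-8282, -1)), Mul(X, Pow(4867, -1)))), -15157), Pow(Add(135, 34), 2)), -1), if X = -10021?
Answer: Rational(40308494, 1846594157685) ≈ 2.1829e-5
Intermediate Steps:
Pow(Add(Add(Add(a, Add(Mul(-13237, Pow(-8282, -1)), Mul(X, Pow(4867, -1)))), -15157), Pow(Add(135, 34), 2)), -1) = Pow(Add(Add(Add(32408, Add(Mul(-13237, Pow(-8282, -1)), Mul(-10021, Pow(4867, -1)))), -15157), Pow(Add(135, 34), 2)), -1) = Pow(Add(Add(Add(32408, Add(Mul(-13237, Rational(-1, 8282)), Mul(-10021, Rational(1, 4867)))), -15157), Pow(169, 2)), -1) = Pow(Add(Add(Add(32408, Add(Rational(13237, 8282), Rational(-10021, 4867))), -15157), 28561), -1) = Pow(Add(Add(Add(32408, Rational(-18569443, 40308494)), -15157), 28561), -1) = Pow(Add(Add(Rational(1306299104109, 40308494), -15157), 28561), -1) = Pow(Add(Rational(695343260551, 40308494), 28561), -1) = Pow(Rational(1846594157685, 40308494), -1) = Rational(40308494, 1846594157685)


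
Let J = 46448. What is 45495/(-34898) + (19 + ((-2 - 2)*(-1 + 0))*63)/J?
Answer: -1051847201/810471152 ≈ -1.2978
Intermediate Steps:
45495/(-34898) + (19 + ((-2 - 2)*(-1 + 0))*63)/J = 45495/(-34898) + (19 + ((-2 - 2)*(-1 + 0))*63)/46448 = 45495*(-1/34898) + (19 - 4*(-1)*63)*(1/46448) = -45495/34898 + (19 + 4*63)*(1/46448) = -45495/34898 + (19 + 252)*(1/46448) = -45495/34898 + 271*(1/46448) = -45495/34898 + 271/46448 = -1051847201/810471152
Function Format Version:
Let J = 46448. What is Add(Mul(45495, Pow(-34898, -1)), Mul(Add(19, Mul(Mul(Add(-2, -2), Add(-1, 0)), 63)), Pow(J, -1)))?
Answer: Rational(-1051847201, 810471152) ≈ -1.2978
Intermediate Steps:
Add(Mul(45495, Pow(-34898, -1)), Mul(Add(19, Mul(Mul(Add(-2, -2), Add(-1, 0)), 63)), Pow(J, -1))) = Add(Mul(45495, Pow(-34898, -1)), Mul(Add(19, Mul(Mul(Add(-2, -2), Add(-1, 0)), 63)), Pow(46448, -1))) = Add(Mul(45495, Rational(-1, 34898)), Mul(Add(19, Mul(Mul(-4, -1), 63)), Rational(1, 46448))) = Add(Rational(-45495, 34898), Mul(Add(19, Mul(4, 63)), Rational(1, 46448))) = Add(Rational(-45495, 34898), Mul(Add(19, 252), Rational(1, 46448))) = Add(Rational(-45495, 34898), Mul(271, Rational(1, 46448))) = Add(Rational(-45495, 34898), Rational(271, 46448)) = Rational(-1051847201, 810471152)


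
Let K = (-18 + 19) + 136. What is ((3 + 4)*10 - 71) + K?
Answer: 136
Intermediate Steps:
K = 137 (K = 1 + 136 = 137)
((3 + 4)*10 - 71) + K = ((3 + 4)*10 - 71) + 137 = (7*10 - 71) + 137 = (70 - 71) + 137 = -1 + 137 = 136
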